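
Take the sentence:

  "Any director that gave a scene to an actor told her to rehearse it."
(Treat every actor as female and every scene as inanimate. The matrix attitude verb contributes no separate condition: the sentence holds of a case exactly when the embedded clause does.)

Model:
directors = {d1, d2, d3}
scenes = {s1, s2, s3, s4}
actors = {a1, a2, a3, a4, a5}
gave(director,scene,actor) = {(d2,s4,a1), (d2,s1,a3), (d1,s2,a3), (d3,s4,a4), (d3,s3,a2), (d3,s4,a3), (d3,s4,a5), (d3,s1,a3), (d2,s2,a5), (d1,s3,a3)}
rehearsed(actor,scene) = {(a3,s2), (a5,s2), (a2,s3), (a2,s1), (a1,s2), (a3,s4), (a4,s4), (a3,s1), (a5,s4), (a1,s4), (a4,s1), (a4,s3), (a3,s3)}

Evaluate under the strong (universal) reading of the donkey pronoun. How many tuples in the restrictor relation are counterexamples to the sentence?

0

"her" takes "an actor" as antecedent and "it" takes "a scene"; both are donkey pronouns co-varying with the restrictor.
Strong reading: for every (d,s,a) with gave(d,s,a), rehearsed(a,s).
Restrictor triples: (d1,s2,a3)→rehearsed(a3,s2) ✓  (d1,s3,a3)→rehearsed(a3,s3) ✓  (d2,s1,a3)→rehearsed(a3,s1) ✓  (d2,s2,a5)→rehearsed(a5,s2) ✓  (d2,s4,a1)→rehearsed(a1,s4) ✓  (d3,s1,a3)→rehearsed(a3,s1) ✓  (d3,s3,a2)→rehearsed(a2,s3) ✓  (d3,s4,a3)→rehearsed(a3,s4) ✓  (d3,s4,a4)→rehearsed(a4,s4) ✓  (d3,s4,a5)→rehearsed(a5,s4) ✓
Counterexamples (restrictor triples failing the scope): 0.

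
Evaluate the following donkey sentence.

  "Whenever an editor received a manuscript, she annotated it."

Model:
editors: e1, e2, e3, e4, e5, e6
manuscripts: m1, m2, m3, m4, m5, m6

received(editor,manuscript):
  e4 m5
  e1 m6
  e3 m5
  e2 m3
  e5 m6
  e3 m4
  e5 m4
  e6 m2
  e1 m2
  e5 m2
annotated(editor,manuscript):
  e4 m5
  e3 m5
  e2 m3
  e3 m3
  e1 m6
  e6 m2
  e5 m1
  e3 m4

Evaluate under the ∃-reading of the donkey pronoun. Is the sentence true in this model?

False

"it" takes "a manuscript" as antecedent — a donkey pronoun bound across the clause boundary.
Weak reading: every editor e with some received-manuscript has at least one received-manuscript m such that annotated(e,m).
Per editor: e1:✓  e2:✓  e3:✓  e4:✓  e5:✗  e6:✓
e5 has no witness among its received-manuscripts.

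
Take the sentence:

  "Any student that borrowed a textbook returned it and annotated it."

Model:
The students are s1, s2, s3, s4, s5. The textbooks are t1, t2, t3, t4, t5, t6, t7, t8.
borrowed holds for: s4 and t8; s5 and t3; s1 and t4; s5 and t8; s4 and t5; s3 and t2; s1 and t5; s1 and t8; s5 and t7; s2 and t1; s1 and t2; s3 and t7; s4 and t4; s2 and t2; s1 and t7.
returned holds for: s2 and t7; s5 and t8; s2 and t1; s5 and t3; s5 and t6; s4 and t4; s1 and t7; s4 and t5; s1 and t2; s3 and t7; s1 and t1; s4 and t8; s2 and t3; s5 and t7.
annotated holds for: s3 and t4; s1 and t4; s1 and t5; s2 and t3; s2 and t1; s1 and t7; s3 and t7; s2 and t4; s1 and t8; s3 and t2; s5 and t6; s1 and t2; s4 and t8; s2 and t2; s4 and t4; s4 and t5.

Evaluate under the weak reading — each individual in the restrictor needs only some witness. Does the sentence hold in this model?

"it" takes "a textbook" as antecedent — a donkey pronoun bound across the clause boundary.
Weak reading: every student s with some borrowed-textbook has at least one borrowed-textbook t such that returned(s,t) ∧ annotated(s,t).
Per student: s1:✓  s2:✓  s3:✓  s4:✓  s5:✗
s5 has no witness among its borrowed-textbooks.

False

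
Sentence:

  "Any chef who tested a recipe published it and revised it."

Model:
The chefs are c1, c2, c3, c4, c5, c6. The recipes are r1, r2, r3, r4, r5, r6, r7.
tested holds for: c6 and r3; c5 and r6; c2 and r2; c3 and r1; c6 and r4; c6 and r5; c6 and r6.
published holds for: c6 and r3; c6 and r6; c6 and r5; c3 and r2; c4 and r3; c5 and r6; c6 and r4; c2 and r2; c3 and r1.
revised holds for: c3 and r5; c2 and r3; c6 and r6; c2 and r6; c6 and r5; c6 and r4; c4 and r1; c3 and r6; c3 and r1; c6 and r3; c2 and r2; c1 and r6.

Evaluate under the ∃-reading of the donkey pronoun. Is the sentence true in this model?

False

"it" takes "a recipe" as antecedent — a donkey pronoun bound across the clause boundary.
Weak reading: every chef c with some tested-recipe has at least one tested-recipe r such that published(c,r) ∧ revised(c,r).
Per chef: c2:✓  c3:✓  c5:✗  c6:✓
c5 has no witness among its tested-recipes.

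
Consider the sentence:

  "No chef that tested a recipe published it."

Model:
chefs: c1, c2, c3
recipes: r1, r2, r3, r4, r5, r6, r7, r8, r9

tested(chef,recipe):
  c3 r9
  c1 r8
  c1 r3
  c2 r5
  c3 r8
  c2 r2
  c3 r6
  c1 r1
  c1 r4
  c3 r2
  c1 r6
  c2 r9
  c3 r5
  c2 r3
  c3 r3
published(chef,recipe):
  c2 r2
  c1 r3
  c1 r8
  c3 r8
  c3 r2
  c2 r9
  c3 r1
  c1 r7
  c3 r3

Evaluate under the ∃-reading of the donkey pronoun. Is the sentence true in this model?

False

"it" takes "a recipe" as antecedent — a donkey pronoun bound across the clause boundary.
Truth condition: for no (c,r) with tested(c,r) does published(c,r) hold.
Restrictor pairs — does the scope hold? (c1,r1):fails  (c1,r3):holds  (c1,r4):fails  (c1,r6):fails  (c1,r8):holds  (c2,r2):holds  (c2,r3):fails  (c2,r5):fails  (c2,r9):holds  (c3,r2):holds  (c3,r3):holds  (c3,r5):fails  (c3,r6):fails  (c3,r8):holds  (c3,r9):fails
Scope holds for 7 pair(s), so the sentence is false.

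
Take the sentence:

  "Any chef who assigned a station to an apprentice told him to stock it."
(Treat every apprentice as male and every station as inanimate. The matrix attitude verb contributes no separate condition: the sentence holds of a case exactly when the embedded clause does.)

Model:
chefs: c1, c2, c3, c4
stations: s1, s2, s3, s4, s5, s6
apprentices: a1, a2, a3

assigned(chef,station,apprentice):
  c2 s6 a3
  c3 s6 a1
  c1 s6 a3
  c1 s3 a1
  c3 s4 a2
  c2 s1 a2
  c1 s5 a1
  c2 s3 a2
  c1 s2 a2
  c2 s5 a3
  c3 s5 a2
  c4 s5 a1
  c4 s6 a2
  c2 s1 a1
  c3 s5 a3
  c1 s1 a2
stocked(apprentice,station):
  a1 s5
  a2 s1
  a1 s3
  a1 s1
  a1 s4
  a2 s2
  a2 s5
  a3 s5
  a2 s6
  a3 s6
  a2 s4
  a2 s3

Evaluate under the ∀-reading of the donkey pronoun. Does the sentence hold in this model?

False

"him" takes "an apprentice" as antecedent and "it" takes "a station"; both are donkey pronouns co-varying with the restrictor.
Strong reading: for every (c,s,a) with assigned(c,s,a), stocked(a,s).
Restrictor triples: (c1,s1,a2)→stocked(a2,s1) ✓  (c1,s2,a2)→stocked(a2,s2) ✓  (c1,s3,a1)→stocked(a1,s3) ✓  (c1,s5,a1)→stocked(a1,s5) ✓  (c1,s6,a3)→stocked(a3,s6) ✓  (c2,s1,a1)→stocked(a1,s1) ✓  (c2,s1,a2)→stocked(a2,s1) ✓  (c2,s3,a2)→stocked(a2,s3) ✓  (c2,s5,a3)→stocked(a3,s5) ✓  (c2,s6,a3)→stocked(a3,s6) ✓  (c3,s4,a2)→stocked(a2,s4) ✓  (c3,s5,a2)→stocked(a2,s5) ✓  (c3,s5,a3)→stocked(a3,s5) ✓  (c3,s6,a1)→stocked(a1,s6) ✗  (c4,s5,a1)→stocked(a1,s5) ✓  (c4,s6,a2)→stocked(a2,s6) ✓
Counterexample: (c3,s6,a1) — stocked(a1,s6) does not hold.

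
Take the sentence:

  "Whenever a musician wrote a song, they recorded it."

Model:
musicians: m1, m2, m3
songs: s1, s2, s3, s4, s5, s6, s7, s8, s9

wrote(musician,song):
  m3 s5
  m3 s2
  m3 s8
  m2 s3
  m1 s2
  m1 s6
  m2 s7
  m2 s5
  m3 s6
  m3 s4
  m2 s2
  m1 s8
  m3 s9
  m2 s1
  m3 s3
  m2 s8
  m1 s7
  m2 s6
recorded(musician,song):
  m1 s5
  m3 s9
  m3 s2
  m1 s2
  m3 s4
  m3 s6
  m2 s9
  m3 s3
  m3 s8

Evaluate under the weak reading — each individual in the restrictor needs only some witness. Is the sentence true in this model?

False

"it" takes "a song" as antecedent — a donkey pronoun bound across the clause boundary.
Weak reading: every musician m with some wrote-song has at least one wrote-song s such that recorded(m,s).
Per musician: m1:✓  m2:✗  m3:✓
m2 has no witness among its wrote-songs.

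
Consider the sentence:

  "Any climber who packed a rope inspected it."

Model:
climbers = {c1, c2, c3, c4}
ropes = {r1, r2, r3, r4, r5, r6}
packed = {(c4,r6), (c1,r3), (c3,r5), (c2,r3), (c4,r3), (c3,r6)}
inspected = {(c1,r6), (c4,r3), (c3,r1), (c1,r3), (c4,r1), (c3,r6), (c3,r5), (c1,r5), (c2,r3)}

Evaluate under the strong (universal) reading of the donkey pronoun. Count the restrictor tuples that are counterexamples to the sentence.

"it" takes "a rope" as antecedent — a donkey pronoun bound across the clause boundary.
Strong reading: for every (c,r) with packed(c,r), inspected(c,r).
Restrictor pairs: (c1,r3) ✓  (c2,r3) ✓  (c3,r5) ✓  (c3,r6) ✓  (c4,r3) ✓  (c4,r6) ✗
Counterexamples (restrictor pairs failing the scope): 1.

1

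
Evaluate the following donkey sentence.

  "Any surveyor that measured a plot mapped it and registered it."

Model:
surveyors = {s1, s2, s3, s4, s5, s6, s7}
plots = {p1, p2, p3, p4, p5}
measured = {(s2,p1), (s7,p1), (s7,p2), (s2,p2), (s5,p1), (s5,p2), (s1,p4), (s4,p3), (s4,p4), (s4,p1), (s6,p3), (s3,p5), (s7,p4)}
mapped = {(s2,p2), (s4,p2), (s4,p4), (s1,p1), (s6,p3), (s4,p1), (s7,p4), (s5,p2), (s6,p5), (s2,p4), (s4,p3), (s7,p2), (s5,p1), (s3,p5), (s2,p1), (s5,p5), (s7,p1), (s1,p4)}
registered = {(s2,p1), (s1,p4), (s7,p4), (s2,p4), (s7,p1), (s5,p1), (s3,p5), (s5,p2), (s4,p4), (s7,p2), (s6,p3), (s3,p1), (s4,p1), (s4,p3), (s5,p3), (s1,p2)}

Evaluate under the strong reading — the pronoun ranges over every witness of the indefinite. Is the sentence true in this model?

False

"it" takes "a plot" as antecedent — a donkey pronoun bound across the clause boundary.
Strong reading: for every (s,p) with measured(s,p), mapped(s,p) ∧ registered(s,p).
Restrictor pairs: (s1,p4) ✓  (s2,p1) ✓  (s2,p2) ✗  (s3,p5) ✓  (s4,p1) ✓  (s4,p3) ✓  (s4,p4) ✓  (s5,p1) ✓  (s5,p2) ✓  (s6,p3) ✓  (s7,p1) ✓  (s7,p2) ✓  (s7,p4) ✓
Counterexample: (s2,p2) is in measured but fails the scope.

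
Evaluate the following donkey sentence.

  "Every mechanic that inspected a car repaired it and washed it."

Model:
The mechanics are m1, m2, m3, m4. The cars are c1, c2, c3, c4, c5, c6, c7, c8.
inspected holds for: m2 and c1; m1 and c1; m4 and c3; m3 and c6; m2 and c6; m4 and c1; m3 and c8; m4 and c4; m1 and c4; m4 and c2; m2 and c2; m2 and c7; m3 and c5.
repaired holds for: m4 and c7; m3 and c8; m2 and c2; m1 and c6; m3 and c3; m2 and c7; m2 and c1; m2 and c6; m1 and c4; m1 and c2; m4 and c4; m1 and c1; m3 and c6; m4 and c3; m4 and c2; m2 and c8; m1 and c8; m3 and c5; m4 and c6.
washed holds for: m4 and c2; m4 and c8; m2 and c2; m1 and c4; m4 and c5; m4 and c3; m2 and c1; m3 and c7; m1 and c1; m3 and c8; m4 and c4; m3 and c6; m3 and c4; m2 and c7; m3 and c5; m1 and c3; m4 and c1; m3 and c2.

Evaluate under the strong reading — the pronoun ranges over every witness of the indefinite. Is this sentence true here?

"it" takes "a car" as antecedent — a donkey pronoun bound across the clause boundary.
Strong reading: for every (m,c) with inspected(m,c), repaired(m,c) ∧ washed(m,c).
Restrictor pairs: (m1,c1) ✓  (m1,c4) ✓  (m2,c1) ✓  (m2,c2) ✓  (m2,c6) ✗  (m2,c7) ✓  (m3,c5) ✓  (m3,c6) ✓  (m3,c8) ✓  (m4,c1) ✗  (m4,c2) ✓  (m4,c3) ✓  (m4,c4) ✓
Counterexample: (m2,c6) is in inspected but fails the scope.

False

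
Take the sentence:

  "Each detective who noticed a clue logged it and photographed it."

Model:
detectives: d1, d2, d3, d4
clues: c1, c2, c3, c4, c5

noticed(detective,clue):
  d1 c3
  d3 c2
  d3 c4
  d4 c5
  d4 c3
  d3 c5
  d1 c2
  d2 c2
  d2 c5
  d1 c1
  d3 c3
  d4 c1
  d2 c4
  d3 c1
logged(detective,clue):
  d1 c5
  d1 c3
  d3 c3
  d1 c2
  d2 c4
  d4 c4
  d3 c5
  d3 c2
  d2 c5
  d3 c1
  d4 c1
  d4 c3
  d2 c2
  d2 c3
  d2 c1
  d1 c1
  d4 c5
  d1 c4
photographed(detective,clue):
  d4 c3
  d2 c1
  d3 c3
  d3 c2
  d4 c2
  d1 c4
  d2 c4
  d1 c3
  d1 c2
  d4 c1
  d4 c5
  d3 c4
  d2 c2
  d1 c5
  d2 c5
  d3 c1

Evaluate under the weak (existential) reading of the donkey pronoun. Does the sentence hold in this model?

True

"it" takes "a clue" as antecedent — a donkey pronoun bound across the clause boundary.
Weak reading: every detective d with some noticed-clue has at least one noticed-clue c such that logged(d,c) ∧ photographed(d,c).
Per detective: d1:✓  d2:✓  d3:✓  d4:✓
Every detective in the restrictor has a witness.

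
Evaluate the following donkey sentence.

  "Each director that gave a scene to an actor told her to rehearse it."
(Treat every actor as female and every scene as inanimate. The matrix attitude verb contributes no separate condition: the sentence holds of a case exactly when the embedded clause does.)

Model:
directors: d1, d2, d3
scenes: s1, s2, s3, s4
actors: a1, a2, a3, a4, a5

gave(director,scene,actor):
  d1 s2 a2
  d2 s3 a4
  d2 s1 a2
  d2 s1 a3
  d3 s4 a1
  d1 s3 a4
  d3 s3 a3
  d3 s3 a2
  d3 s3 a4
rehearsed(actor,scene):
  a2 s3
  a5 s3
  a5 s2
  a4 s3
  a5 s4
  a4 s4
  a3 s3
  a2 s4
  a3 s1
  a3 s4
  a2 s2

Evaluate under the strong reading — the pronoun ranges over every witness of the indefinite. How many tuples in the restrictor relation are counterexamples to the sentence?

"her" takes "an actor" as antecedent and "it" takes "a scene"; both are donkey pronouns co-varying with the restrictor.
Strong reading: for every (d,s,a) with gave(d,s,a), rehearsed(a,s).
Restrictor triples: (d1,s2,a2)→rehearsed(a2,s2) ✓  (d1,s3,a4)→rehearsed(a4,s3) ✓  (d2,s1,a2)→rehearsed(a2,s1) ✗  (d2,s1,a3)→rehearsed(a3,s1) ✓  (d2,s3,a4)→rehearsed(a4,s3) ✓  (d3,s3,a2)→rehearsed(a2,s3) ✓  (d3,s3,a3)→rehearsed(a3,s3) ✓  (d3,s3,a4)→rehearsed(a4,s3) ✓  (d3,s4,a1)→rehearsed(a1,s4) ✗
Counterexamples (restrictor triples failing the scope): 2.

2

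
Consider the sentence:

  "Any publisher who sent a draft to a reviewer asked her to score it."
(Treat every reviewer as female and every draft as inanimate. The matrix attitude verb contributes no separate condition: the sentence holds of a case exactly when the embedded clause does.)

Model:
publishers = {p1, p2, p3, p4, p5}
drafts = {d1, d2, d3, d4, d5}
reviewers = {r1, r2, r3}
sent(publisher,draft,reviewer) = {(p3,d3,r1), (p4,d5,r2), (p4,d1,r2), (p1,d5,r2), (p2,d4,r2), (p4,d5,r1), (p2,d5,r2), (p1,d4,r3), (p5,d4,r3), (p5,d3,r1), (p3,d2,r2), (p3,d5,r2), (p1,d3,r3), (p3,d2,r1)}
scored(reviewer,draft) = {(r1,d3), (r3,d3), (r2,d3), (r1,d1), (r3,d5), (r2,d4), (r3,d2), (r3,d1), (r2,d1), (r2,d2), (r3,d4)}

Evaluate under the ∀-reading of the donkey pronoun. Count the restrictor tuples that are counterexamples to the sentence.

6

"her" takes "a reviewer" as antecedent and "it" takes "a draft"; both are donkey pronouns co-varying with the restrictor.
Strong reading: for every (p,d,r) with sent(p,d,r), scored(r,d).
Restrictor triples: (p1,d3,r3)→scored(r3,d3) ✓  (p1,d4,r3)→scored(r3,d4) ✓  (p1,d5,r2)→scored(r2,d5) ✗  (p2,d4,r2)→scored(r2,d4) ✓  (p2,d5,r2)→scored(r2,d5) ✗  (p3,d2,r1)→scored(r1,d2) ✗  (p3,d2,r2)→scored(r2,d2) ✓  (p3,d3,r1)→scored(r1,d3) ✓  (p3,d5,r2)→scored(r2,d5) ✗  (p4,d1,r2)→scored(r2,d1) ✓  (p4,d5,r1)→scored(r1,d5) ✗  (p4,d5,r2)→scored(r2,d5) ✗  (p5,d3,r1)→scored(r1,d3) ✓  (p5,d4,r3)→scored(r3,d4) ✓
Counterexamples (restrictor triples failing the scope): 6.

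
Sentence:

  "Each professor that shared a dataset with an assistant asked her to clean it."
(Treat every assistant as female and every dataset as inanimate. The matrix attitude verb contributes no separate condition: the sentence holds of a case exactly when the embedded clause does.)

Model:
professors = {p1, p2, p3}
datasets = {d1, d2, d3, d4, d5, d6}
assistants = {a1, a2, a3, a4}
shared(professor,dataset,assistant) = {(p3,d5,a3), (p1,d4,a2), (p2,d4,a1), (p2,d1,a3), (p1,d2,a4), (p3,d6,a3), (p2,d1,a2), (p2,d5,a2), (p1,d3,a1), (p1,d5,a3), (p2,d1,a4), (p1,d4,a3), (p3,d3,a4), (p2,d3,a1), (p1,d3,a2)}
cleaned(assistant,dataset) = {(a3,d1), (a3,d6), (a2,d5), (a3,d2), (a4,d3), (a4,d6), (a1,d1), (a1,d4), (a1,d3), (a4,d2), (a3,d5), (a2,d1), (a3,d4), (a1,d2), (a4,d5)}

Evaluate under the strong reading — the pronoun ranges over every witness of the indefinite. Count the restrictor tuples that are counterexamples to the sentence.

3

"her" takes "an assistant" as antecedent and "it" takes "a dataset"; both are donkey pronouns co-varying with the restrictor.
Strong reading: for every (p,d,a) with shared(p,d,a), cleaned(a,d).
Restrictor triples: (p1,d2,a4)→cleaned(a4,d2) ✓  (p1,d3,a1)→cleaned(a1,d3) ✓  (p1,d3,a2)→cleaned(a2,d3) ✗  (p1,d4,a2)→cleaned(a2,d4) ✗  (p1,d4,a3)→cleaned(a3,d4) ✓  (p1,d5,a3)→cleaned(a3,d5) ✓  (p2,d1,a2)→cleaned(a2,d1) ✓  (p2,d1,a3)→cleaned(a3,d1) ✓  (p2,d1,a4)→cleaned(a4,d1) ✗  (p2,d3,a1)→cleaned(a1,d3) ✓  (p2,d4,a1)→cleaned(a1,d4) ✓  (p2,d5,a2)→cleaned(a2,d5) ✓  (p3,d3,a4)→cleaned(a4,d3) ✓  (p3,d5,a3)→cleaned(a3,d5) ✓  (p3,d6,a3)→cleaned(a3,d6) ✓
Counterexamples (restrictor triples failing the scope): 3.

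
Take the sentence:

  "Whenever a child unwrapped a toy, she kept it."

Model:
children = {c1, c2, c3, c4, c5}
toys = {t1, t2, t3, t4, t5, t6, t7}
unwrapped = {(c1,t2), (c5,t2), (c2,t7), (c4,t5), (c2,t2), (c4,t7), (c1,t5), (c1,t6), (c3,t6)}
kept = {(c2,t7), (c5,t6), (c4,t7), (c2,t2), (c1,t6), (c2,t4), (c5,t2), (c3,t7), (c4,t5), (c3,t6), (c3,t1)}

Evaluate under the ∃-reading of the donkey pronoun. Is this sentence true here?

True

"it" takes "a toy" as antecedent — a donkey pronoun bound across the clause boundary.
Weak reading: every child c with some unwrapped-toy has at least one unwrapped-toy t such that kept(c,t).
Per child: c1:✓  c2:✓  c3:✓  c4:✓  c5:✓
Every child in the restrictor has a witness.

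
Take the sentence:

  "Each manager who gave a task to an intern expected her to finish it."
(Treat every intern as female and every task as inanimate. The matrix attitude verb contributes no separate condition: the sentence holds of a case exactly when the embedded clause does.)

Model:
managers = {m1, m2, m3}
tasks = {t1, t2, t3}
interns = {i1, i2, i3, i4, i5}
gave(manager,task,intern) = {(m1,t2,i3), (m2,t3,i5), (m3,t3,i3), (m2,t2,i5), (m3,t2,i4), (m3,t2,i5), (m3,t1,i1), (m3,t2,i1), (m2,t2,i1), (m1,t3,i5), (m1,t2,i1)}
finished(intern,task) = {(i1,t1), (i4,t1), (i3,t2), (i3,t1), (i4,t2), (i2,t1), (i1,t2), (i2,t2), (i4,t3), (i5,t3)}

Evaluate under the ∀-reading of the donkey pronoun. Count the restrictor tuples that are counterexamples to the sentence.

3

"her" takes "an intern" as antecedent and "it" takes "a task"; both are donkey pronouns co-varying with the restrictor.
Strong reading: for every (m,t,i) with gave(m,t,i), finished(i,t).
Restrictor triples: (m1,t2,i1)→finished(i1,t2) ✓  (m1,t2,i3)→finished(i3,t2) ✓  (m1,t3,i5)→finished(i5,t3) ✓  (m2,t2,i1)→finished(i1,t2) ✓  (m2,t2,i5)→finished(i5,t2) ✗  (m2,t3,i5)→finished(i5,t3) ✓  (m3,t1,i1)→finished(i1,t1) ✓  (m3,t2,i1)→finished(i1,t2) ✓  (m3,t2,i4)→finished(i4,t2) ✓  (m3,t2,i5)→finished(i5,t2) ✗  (m3,t3,i3)→finished(i3,t3) ✗
Counterexamples (restrictor triples failing the scope): 3.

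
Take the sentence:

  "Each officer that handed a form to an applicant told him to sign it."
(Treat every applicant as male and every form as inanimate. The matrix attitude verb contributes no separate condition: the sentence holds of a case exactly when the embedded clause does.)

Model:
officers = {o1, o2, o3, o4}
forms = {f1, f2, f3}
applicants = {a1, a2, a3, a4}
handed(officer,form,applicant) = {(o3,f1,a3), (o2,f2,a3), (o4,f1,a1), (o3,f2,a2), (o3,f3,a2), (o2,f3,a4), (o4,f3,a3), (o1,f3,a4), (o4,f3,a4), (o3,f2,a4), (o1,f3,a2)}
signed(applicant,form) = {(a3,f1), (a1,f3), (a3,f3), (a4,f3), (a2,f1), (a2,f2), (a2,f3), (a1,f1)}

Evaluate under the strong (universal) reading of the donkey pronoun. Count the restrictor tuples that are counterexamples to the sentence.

2

"him" takes "an applicant" as antecedent and "it" takes "a form"; both are donkey pronouns co-varying with the restrictor.
Strong reading: for every (o,f,a) with handed(o,f,a), signed(a,f).
Restrictor triples: (o1,f3,a2)→signed(a2,f3) ✓  (o1,f3,a4)→signed(a4,f3) ✓  (o2,f2,a3)→signed(a3,f2) ✗  (o2,f3,a4)→signed(a4,f3) ✓  (o3,f1,a3)→signed(a3,f1) ✓  (o3,f2,a2)→signed(a2,f2) ✓  (o3,f2,a4)→signed(a4,f2) ✗  (o3,f3,a2)→signed(a2,f3) ✓  (o4,f1,a1)→signed(a1,f1) ✓  (o4,f3,a3)→signed(a3,f3) ✓  (o4,f3,a4)→signed(a4,f3) ✓
Counterexamples (restrictor triples failing the scope): 2.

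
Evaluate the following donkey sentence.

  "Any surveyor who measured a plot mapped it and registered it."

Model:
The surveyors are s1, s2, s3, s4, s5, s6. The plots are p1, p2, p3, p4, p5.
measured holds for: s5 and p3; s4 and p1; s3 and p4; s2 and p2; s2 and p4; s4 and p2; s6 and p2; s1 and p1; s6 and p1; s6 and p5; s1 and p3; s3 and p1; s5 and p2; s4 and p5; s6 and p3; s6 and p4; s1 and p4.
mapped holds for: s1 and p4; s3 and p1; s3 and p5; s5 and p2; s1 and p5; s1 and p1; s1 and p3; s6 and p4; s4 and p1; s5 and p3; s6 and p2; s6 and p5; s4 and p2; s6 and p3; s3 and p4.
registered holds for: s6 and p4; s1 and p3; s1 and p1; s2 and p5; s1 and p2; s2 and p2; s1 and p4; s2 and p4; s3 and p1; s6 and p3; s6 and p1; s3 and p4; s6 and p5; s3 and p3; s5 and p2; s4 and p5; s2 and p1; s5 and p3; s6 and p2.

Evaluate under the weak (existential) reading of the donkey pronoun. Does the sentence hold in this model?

"it" takes "a plot" as antecedent — a donkey pronoun bound across the clause boundary.
Weak reading: every surveyor s with some measured-plot has at least one measured-plot p such that mapped(s,p) ∧ registered(s,p).
Per surveyor: s1:✓  s2:✗  s3:✓  s4:✗  s5:✓  s6:✓
s2 has no witness among its measured-plots.

False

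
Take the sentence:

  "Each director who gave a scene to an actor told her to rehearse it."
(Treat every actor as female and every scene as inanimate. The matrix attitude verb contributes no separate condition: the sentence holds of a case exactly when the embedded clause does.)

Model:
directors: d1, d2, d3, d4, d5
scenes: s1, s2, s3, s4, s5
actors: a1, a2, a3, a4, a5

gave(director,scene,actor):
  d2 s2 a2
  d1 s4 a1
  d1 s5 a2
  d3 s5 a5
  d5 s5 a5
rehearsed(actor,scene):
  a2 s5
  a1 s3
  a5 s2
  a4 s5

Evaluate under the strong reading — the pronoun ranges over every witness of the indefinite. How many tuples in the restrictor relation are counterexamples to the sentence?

4

"her" takes "an actor" as antecedent and "it" takes "a scene"; both are donkey pronouns co-varying with the restrictor.
Strong reading: for every (d,s,a) with gave(d,s,a), rehearsed(a,s).
Restrictor triples: (d1,s4,a1)→rehearsed(a1,s4) ✗  (d1,s5,a2)→rehearsed(a2,s5) ✓  (d2,s2,a2)→rehearsed(a2,s2) ✗  (d3,s5,a5)→rehearsed(a5,s5) ✗  (d5,s5,a5)→rehearsed(a5,s5) ✗
Counterexamples (restrictor triples failing the scope): 4.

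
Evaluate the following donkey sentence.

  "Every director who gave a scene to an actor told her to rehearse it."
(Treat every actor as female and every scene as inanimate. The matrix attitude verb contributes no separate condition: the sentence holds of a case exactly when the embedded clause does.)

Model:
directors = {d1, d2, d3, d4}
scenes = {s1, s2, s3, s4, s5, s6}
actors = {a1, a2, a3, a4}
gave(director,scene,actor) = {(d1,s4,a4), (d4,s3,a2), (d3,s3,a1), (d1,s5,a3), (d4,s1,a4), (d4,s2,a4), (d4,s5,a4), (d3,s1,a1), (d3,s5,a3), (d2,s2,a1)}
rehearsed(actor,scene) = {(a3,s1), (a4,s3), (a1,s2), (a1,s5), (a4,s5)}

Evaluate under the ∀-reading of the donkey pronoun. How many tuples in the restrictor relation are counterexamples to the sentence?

8

"her" takes "an actor" as antecedent and "it" takes "a scene"; both are donkey pronouns co-varying with the restrictor.
Strong reading: for every (d,s,a) with gave(d,s,a), rehearsed(a,s).
Restrictor triples: (d1,s4,a4)→rehearsed(a4,s4) ✗  (d1,s5,a3)→rehearsed(a3,s5) ✗  (d2,s2,a1)→rehearsed(a1,s2) ✓  (d3,s1,a1)→rehearsed(a1,s1) ✗  (d3,s3,a1)→rehearsed(a1,s3) ✗  (d3,s5,a3)→rehearsed(a3,s5) ✗  (d4,s1,a4)→rehearsed(a4,s1) ✗  (d4,s2,a4)→rehearsed(a4,s2) ✗  (d4,s3,a2)→rehearsed(a2,s3) ✗  (d4,s5,a4)→rehearsed(a4,s5) ✓
Counterexamples (restrictor triples failing the scope): 8.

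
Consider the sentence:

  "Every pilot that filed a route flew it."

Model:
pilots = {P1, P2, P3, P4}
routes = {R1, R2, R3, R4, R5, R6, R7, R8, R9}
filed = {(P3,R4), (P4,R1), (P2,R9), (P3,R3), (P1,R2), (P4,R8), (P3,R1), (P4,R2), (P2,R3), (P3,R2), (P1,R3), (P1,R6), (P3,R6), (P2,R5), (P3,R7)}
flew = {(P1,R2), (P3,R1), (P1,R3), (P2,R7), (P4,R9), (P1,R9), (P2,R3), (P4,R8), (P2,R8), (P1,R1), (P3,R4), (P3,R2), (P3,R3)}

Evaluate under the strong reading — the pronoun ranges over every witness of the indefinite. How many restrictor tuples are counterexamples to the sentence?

7

"it" takes "a route" as antecedent — a donkey pronoun bound across the clause boundary.
Strong reading: for every (p,r) with filed(p,r), flew(p,r).
Restrictor pairs: (P1,R2) ✓  (P1,R3) ✓  (P1,R6) ✗  (P2,R3) ✓  (P2,R5) ✗  (P2,R9) ✗  (P3,R1) ✓  (P3,R2) ✓  (P3,R3) ✓  (P3,R4) ✓  (P3,R6) ✗  (P3,R7) ✗  (P4,R1) ✗  (P4,R2) ✗  (P4,R8) ✓
Counterexamples (restrictor pairs failing the scope): 7.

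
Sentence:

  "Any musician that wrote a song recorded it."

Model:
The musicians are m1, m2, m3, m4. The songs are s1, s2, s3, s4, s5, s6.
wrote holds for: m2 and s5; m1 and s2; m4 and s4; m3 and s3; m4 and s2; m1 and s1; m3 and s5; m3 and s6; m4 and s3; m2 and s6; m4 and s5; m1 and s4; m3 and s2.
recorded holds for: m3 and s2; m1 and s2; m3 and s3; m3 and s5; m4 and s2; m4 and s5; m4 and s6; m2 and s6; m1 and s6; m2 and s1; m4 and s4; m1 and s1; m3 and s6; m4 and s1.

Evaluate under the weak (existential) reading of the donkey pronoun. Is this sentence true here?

"it" takes "a song" as antecedent — a donkey pronoun bound across the clause boundary.
Weak reading: every musician m with some wrote-song has at least one wrote-song s such that recorded(m,s).
Per musician: m1:✓  m2:✓  m3:✓  m4:✓
Every musician in the restrictor has a witness.

True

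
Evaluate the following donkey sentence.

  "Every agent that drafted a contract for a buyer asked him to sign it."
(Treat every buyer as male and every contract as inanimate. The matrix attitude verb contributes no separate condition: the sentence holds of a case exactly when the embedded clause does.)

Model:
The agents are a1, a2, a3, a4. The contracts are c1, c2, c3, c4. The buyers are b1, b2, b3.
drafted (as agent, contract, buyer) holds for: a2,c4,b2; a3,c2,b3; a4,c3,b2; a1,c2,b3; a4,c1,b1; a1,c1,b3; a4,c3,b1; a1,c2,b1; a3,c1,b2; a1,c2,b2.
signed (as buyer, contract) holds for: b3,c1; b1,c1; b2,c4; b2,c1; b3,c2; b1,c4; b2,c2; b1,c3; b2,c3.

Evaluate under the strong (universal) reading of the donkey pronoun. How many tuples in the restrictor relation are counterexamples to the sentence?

"him" takes "a buyer" as antecedent and "it" takes "a contract"; both are donkey pronouns co-varying with the restrictor.
Strong reading: for every (a,c,b) with drafted(a,c,b), signed(b,c).
Restrictor triples: (a1,c1,b3)→signed(b3,c1) ✓  (a1,c2,b1)→signed(b1,c2) ✗  (a1,c2,b2)→signed(b2,c2) ✓  (a1,c2,b3)→signed(b3,c2) ✓  (a2,c4,b2)→signed(b2,c4) ✓  (a3,c1,b2)→signed(b2,c1) ✓  (a3,c2,b3)→signed(b3,c2) ✓  (a4,c1,b1)→signed(b1,c1) ✓  (a4,c3,b1)→signed(b1,c3) ✓  (a4,c3,b2)→signed(b2,c3) ✓
Counterexamples (restrictor triples failing the scope): 1.

1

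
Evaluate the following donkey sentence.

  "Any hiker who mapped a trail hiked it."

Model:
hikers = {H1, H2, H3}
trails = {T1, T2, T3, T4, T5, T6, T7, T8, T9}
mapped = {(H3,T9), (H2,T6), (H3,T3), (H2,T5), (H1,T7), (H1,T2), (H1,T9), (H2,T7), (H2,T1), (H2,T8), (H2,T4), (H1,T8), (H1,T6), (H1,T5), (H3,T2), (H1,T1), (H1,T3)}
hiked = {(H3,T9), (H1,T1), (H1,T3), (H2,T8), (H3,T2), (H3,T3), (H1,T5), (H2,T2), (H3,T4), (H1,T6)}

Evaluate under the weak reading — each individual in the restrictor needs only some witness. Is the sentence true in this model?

"it" takes "a trail" as antecedent — a donkey pronoun bound across the clause boundary.
Weak reading: every hiker h with some mapped-trail has at least one mapped-trail t such that hiked(h,t).
Per hiker: H1:✓  H2:✓  H3:✓
Every hiker in the restrictor has a witness.

True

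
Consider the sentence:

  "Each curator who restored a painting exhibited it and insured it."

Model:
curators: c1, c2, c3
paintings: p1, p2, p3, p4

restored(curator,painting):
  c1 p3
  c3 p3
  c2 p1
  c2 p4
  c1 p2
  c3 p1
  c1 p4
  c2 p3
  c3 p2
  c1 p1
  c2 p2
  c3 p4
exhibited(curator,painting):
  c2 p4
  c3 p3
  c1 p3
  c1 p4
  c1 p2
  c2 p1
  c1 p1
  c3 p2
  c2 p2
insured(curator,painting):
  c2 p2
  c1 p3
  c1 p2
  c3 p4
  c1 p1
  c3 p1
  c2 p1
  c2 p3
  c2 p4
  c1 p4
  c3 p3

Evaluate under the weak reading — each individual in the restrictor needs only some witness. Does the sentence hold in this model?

"it" takes "a painting" as antecedent — a donkey pronoun bound across the clause boundary.
Weak reading: every curator c with some restored-painting has at least one restored-painting p such that exhibited(c,p) ∧ insured(c,p).
Per curator: c1:✓  c2:✓  c3:✓
Every curator in the restrictor has a witness.

True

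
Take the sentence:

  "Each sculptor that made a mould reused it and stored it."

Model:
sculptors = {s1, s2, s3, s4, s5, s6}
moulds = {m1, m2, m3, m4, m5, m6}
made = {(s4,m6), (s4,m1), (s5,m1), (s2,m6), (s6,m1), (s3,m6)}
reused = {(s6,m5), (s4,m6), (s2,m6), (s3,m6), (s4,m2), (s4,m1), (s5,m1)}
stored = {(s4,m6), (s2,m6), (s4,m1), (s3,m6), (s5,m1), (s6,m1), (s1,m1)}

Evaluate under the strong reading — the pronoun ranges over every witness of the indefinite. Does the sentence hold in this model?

False

"it" takes "a mould" as antecedent — a donkey pronoun bound across the clause boundary.
Strong reading: for every (s,m) with made(s,m), reused(s,m) ∧ stored(s,m).
Restrictor pairs: (s2,m6) ✓  (s3,m6) ✓  (s4,m1) ✓  (s4,m6) ✓  (s5,m1) ✓  (s6,m1) ✗
Counterexample: (s6,m1) is in made but fails the scope.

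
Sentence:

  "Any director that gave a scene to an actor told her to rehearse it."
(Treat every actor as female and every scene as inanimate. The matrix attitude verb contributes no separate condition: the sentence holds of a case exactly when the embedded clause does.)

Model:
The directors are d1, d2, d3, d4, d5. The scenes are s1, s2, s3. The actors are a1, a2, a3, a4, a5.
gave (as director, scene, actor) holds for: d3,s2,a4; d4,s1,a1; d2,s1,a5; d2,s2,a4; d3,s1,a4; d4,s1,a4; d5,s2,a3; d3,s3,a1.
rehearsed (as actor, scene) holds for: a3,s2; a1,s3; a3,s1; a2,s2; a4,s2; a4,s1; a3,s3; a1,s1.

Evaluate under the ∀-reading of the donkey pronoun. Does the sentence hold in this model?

"her" takes "an actor" as antecedent and "it" takes "a scene"; both are donkey pronouns co-varying with the restrictor.
Strong reading: for every (d,s,a) with gave(d,s,a), rehearsed(a,s).
Restrictor triples: (d2,s1,a5)→rehearsed(a5,s1) ✗  (d2,s2,a4)→rehearsed(a4,s2) ✓  (d3,s1,a4)→rehearsed(a4,s1) ✓  (d3,s2,a4)→rehearsed(a4,s2) ✓  (d3,s3,a1)→rehearsed(a1,s3) ✓  (d4,s1,a1)→rehearsed(a1,s1) ✓  (d4,s1,a4)→rehearsed(a4,s1) ✓  (d5,s2,a3)→rehearsed(a3,s2) ✓
Counterexample: (d2,s1,a5) — rehearsed(a5,s1) does not hold.

False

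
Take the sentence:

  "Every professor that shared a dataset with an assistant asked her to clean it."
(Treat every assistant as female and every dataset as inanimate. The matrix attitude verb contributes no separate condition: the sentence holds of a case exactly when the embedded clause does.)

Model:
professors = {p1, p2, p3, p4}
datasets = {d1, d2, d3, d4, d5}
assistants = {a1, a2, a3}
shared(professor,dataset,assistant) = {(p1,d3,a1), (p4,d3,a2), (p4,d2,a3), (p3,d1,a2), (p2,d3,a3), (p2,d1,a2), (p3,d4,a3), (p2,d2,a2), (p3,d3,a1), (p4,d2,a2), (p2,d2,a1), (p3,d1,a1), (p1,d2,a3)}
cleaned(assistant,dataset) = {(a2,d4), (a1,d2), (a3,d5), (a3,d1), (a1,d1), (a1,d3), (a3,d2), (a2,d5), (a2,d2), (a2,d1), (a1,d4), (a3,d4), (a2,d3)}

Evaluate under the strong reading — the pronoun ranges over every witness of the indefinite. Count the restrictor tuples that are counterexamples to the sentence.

1

"her" takes "an assistant" as antecedent and "it" takes "a dataset"; both are donkey pronouns co-varying with the restrictor.
Strong reading: for every (p,d,a) with shared(p,d,a), cleaned(a,d).
Restrictor triples: (p1,d2,a3)→cleaned(a3,d2) ✓  (p1,d3,a1)→cleaned(a1,d3) ✓  (p2,d1,a2)→cleaned(a2,d1) ✓  (p2,d2,a1)→cleaned(a1,d2) ✓  (p2,d2,a2)→cleaned(a2,d2) ✓  (p2,d3,a3)→cleaned(a3,d3) ✗  (p3,d1,a1)→cleaned(a1,d1) ✓  (p3,d1,a2)→cleaned(a2,d1) ✓  (p3,d3,a1)→cleaned(a1,d3) ✓  (p3,d4,a3)→cleaned(a3,d4) ✓  (p4,d2,a2)→cleaned(a2,d2) ✓  (p4,d2,a3)→cleaned(a3,d2) ✓  (p4,d3,a2)→cleaned(a2,d3) ✓
Counterexamples (restrictor triples failing the scope): 1.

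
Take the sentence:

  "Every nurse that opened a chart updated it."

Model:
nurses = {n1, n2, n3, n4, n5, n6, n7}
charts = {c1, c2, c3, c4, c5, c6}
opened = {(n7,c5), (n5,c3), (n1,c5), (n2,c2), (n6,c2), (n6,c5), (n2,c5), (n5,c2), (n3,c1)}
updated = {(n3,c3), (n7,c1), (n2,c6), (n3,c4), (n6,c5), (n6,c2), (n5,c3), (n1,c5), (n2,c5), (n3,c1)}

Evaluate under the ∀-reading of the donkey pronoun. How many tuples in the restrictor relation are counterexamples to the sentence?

3

"it" takes "a chart" as antecedent — a donkey pronoun bound across the clause boundary.
Strong reading: for every (n,c) with opened(n,c), updated(n,c).
Restrictor pairs: (n1,c5) ✓  (n2,c2) ✗  (n2,c5) ✓  (n3,c1) ✓  (n5,c2) ✗  (n5,c3) ✓  (n6,c2) ✓  (n6,c5) ✓  (n7,c5) ✗
Counterexamples (restrictor pairs failing the scope): 3.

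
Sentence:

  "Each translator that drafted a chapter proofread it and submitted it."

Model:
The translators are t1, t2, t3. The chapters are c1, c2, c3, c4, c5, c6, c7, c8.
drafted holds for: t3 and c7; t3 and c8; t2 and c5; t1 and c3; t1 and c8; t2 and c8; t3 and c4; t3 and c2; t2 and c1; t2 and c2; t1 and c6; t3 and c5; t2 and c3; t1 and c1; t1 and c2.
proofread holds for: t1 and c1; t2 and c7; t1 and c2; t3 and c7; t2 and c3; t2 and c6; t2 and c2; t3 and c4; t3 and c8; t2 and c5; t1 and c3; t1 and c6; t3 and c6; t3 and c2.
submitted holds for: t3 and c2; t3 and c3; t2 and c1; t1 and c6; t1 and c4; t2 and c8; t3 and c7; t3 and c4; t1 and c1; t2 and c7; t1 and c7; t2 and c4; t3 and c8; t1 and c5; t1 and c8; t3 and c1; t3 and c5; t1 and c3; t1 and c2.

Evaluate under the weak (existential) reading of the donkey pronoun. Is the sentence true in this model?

"it" takes "a chapter" as antecedent — a donkey pronoun bound across the clause boundary.
Weak reading: every translator t with some drafted-chapter has at least one drafted-chapter c such that proofread(t,c) ∧ submitted(t,c).
Per translator: t1:✓  t2:✗  t3:✓
t2 has no witness among its drafted-chapters.

False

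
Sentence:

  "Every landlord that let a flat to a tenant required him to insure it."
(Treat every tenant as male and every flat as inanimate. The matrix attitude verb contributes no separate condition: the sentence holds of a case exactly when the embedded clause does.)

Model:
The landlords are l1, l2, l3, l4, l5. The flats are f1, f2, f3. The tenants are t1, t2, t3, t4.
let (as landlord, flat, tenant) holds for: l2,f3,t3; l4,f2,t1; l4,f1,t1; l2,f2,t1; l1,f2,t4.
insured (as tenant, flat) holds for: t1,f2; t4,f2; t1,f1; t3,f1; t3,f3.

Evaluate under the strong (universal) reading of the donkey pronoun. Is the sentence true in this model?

"him" takes "a tenant" as antecedent and "it" takes "a flat"; both are donkey pronouns co-varying with the restrictor.
Strong reading: for every (l,f,t) with let(l,f,t), insured(t,f).
Restrictor triples: (l1,f2,t4)→insured(t4,f2) ✓  (l2,f2,t1)→insured(t1,f2) ✓  (l2,f3,t3)→insured(t3,f3) ✓  (l4,f1,t1)→insured(t1,f1) ✓  (l4,f2,t1)→insured(t1,f2) ✓
Every restrictor triple satisfies the scope.

True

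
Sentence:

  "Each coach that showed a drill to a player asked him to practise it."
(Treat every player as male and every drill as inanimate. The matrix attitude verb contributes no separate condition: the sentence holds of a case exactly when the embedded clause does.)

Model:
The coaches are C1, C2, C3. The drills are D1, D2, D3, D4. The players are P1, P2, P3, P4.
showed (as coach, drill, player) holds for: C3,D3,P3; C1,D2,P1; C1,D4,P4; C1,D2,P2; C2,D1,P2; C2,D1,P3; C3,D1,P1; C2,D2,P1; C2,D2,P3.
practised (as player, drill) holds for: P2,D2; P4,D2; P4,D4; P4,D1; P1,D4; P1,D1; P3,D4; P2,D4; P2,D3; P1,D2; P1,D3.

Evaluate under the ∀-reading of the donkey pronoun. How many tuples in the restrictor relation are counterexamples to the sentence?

"him" takes "a player" as antecedent and "it" takes "a drill"; both are donkey pronouns co-varying with the restrictor.
Strong reading: for every (c,d,p) with showed(c,d,p), practised(p,d).
Restrictor triples: (C1,D2,P1)→practised(P1,D2) ✓  (C1,D2,P2)→practised(P2,D2) ✓  (C1,D4,P4)→practised(P4,D4) ✓  (C2,D1,P2)→practised(P2,D1) ✗  (C2,D1,P3)→practised(P3,D1) ✗  (C2,D2,P1)→practised(P1,D2) ✓  (C2,D2,P3)→practised(P3,D2) ✗  (C3,D1,P1)→practised(P1,D1) ✓  (C3,D3,P3)→practised(P3,D3) ✗
Counterexamples (restrictor triples failing the scope): 4.

4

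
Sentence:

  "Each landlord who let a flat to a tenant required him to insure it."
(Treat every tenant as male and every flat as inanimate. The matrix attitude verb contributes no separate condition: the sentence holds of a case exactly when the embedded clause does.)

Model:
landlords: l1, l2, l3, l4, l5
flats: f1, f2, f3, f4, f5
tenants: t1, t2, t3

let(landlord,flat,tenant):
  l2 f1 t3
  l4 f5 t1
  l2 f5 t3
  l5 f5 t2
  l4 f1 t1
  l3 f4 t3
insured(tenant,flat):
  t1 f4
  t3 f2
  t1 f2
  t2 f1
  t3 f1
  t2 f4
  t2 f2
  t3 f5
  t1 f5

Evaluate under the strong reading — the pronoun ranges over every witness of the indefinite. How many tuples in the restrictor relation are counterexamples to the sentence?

3

"him" takes "a tenant" as antecedent and "it" takes "a flat"; both are donkey pronouns co-varying with the restrictor.
Strong reading: for every (l,f,t) with let(l,f,t), insured(t,f).
Restrictor triples: (l2,f1,t3)→insured(t3,f1) ✓  (l2,f5,t3)→insured(t3,f5) ✓  (l3,f4,t3)→insured(t3,f4) ✗  (l4,f1,t1)→insured(t1,f1) ✗  (l4,f5,t1)→insured(t1,f5) ✓  (l5,f5,t2)→insured(t2,f5) ✗
Counterexamples (restrictor triples failing the scope): 3.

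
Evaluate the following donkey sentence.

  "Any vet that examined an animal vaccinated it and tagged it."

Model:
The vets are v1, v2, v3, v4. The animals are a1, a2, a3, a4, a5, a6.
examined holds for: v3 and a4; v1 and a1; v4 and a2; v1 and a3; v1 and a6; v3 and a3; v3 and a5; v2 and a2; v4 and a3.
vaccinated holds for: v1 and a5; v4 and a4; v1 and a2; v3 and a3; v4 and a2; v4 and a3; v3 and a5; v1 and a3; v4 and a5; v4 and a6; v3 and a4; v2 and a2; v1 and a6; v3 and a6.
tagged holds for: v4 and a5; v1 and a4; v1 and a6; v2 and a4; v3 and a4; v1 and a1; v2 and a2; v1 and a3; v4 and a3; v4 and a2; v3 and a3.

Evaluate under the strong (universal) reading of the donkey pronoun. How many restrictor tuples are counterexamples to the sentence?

2

"it" takes "an animal" as antecedent — a donkey pronoun bound across the clause boundary.
Strong reading: for every (v,a) with examined(v,a), vaccinated(v,a) ∧ tagged(v,a).
Restrictor pairs: (v1,a1) ✗  (v1,a3) ✓  (v1,a6) ✓  (v2,a2) ✓  (v3,a3) ✓  (v3,a4) ✓  (v3,a5) ✗  (v4,a2) ✓  (v4,a3) ✓
Counterexamples (restrictor pairs failing the scope): 2.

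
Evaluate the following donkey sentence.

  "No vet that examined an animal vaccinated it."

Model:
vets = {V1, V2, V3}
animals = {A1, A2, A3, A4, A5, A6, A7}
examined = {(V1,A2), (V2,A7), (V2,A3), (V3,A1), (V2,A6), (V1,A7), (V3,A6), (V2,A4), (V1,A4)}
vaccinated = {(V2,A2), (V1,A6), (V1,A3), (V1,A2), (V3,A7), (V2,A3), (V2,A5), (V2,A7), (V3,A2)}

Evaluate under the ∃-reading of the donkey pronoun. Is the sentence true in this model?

"it" takes "an animal" as antecedent — a donkey pronoun bound across the clause boundary.
Truth condition: for no (v,a) with examined(v,a) does vaccinated(v,a) hold.
Restrictor pairs — does the scope hold? (V1,A2):holds  (V1,A4):fails  (V1,A7):fails  (V2,A3):holds  (V2,A4):fails  (V2,A6):fails  (V2,A7):holds  (V3,A1):fails  (V3,A6):fails
Scope holds for 3 pair(s), so the sentence is false.

False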